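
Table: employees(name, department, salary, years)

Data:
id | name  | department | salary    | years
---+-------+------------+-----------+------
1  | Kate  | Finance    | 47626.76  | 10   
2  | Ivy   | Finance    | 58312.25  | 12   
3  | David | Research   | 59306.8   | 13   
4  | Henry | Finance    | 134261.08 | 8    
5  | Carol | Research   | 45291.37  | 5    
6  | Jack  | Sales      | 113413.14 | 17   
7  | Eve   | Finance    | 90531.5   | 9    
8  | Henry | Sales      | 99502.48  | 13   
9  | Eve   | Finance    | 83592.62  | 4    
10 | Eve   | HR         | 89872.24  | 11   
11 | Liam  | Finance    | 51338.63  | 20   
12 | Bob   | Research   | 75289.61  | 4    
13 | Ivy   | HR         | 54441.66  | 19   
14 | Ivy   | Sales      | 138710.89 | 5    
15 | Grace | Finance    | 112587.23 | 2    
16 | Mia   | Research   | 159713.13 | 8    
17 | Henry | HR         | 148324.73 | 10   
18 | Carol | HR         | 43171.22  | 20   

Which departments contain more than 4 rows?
SELECT department, COUNT(*) as cnt
FROM employees
GROUP BY department
HAVING COUNT(*) > 4

Result:
  Finance: 7

Note: HAVING filters groups after aggregation, WHERE filters rows before.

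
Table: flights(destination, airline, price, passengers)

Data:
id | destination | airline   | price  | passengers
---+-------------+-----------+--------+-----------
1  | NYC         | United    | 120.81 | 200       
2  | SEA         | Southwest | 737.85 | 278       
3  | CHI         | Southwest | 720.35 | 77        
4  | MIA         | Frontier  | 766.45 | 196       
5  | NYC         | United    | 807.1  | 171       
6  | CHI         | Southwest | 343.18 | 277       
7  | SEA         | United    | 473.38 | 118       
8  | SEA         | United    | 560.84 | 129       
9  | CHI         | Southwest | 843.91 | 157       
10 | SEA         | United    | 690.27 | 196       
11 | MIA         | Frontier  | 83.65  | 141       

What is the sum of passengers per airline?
SELECT airline, SUM(passengers) as result
FROM flights
GROUP BY airline

Result:
  Frontier: 337
  Southwest: 789
  United: 814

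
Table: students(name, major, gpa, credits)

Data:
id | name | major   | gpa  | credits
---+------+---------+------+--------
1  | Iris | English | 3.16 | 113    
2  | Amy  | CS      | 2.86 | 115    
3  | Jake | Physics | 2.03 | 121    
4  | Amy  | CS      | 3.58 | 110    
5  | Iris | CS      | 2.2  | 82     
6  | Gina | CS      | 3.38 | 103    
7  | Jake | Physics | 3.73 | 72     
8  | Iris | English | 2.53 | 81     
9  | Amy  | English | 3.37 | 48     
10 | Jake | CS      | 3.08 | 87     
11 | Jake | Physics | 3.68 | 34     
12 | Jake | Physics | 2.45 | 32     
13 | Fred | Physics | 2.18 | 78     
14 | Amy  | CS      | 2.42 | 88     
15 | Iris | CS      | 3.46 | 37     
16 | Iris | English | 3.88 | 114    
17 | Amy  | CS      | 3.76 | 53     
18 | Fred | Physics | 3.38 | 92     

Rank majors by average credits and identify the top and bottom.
SELECT major, AVG(credits)
FROM students
GROUP BY major
ORDER BY AVG(credits)

All groups:
  Physics: 71.50
  CS: 84.38
  English: 89.00

Highest: English (89.00)
Lowest: Physics (71.50)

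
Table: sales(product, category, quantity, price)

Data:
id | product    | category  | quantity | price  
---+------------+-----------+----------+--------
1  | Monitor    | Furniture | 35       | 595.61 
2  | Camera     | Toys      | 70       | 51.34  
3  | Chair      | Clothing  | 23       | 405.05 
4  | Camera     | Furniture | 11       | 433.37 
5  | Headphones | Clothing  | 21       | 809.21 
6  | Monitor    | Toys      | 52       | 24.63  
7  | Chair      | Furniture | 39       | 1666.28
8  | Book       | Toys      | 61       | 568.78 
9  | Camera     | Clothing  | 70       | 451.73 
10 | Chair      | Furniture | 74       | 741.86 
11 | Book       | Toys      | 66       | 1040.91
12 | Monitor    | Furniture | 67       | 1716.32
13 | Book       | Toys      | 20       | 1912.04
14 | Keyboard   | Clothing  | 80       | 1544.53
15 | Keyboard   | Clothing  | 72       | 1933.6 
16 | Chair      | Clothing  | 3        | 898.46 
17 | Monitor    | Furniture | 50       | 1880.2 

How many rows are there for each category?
SELECT category, COUNT(*) as count
FROM sales
GROUP BY category

Result:
  Clothing: 6
  Furniture: 6
  Toys: 5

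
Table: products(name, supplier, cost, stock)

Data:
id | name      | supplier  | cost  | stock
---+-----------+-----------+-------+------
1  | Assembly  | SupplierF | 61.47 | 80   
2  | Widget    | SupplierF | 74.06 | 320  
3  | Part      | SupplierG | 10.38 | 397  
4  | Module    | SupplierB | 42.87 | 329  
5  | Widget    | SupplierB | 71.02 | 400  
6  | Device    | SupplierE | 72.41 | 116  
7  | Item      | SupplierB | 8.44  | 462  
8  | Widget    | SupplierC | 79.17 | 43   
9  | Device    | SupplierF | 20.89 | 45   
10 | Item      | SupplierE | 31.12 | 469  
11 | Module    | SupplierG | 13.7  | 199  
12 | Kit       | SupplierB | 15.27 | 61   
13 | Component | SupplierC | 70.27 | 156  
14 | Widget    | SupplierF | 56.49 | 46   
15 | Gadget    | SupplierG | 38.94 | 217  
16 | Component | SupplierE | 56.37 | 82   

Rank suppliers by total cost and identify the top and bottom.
SELECT supplier, SUM(cost)
FROM products
GROUP BY supplier
ORDER BY SUM(cost)

All groups:
  SupplierG: 63.02
  SupplierB: 137.60
  SupplierC: 149.44
  SupplierE: 159.90
  SupplierF: 212.91

Highest: SupplierF (212.91)
Lowest: SupplierG (63.02)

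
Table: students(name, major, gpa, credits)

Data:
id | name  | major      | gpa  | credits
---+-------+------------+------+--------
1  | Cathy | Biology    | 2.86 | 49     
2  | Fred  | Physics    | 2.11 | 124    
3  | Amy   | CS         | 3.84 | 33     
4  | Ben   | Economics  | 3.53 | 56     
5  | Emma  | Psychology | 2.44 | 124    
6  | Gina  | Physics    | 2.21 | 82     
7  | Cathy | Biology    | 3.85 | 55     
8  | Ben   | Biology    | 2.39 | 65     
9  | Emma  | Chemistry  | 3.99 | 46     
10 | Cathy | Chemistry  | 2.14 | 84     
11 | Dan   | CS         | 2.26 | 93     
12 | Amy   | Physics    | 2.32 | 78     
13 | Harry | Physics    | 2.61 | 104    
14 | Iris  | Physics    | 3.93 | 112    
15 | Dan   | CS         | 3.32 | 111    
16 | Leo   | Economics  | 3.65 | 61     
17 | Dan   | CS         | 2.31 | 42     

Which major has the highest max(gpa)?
SELECT major, MAX(gpa) as val
FROM students
GROUP BY major
ORDER BY val DESC
LIMIT 1

Result: Chemistry with max(gpa) = 3.99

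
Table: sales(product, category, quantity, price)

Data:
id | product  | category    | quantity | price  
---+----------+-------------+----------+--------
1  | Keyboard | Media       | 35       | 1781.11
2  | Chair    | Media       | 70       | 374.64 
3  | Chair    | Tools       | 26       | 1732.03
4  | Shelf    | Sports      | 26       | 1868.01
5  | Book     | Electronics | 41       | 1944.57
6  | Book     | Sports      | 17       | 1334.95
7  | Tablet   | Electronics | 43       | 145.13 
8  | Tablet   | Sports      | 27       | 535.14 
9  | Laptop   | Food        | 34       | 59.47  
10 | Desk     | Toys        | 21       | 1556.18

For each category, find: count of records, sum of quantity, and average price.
SELECT category,
       COUNT(*) as cnt,
       SUM(quantity) as total_quantity,
       AVG(price) as avg_price
FROM sales
GROUP BY category

Result:
  Electronics: 2 records, 84 total quantity, 1044.85 avg price
  Food: 1 records, 34 total quantity, 59.47 avg price
  Media: 2 records, 105 total quantity, 1077.88 avg price
  Sports: 3 records, 70 total quantity, 1246.03 avg price
  Tools: 1 records, 26 total quantity, 1732.03 avg price
  Toys: 1 records, 21 total quantity, 1556.18 avg price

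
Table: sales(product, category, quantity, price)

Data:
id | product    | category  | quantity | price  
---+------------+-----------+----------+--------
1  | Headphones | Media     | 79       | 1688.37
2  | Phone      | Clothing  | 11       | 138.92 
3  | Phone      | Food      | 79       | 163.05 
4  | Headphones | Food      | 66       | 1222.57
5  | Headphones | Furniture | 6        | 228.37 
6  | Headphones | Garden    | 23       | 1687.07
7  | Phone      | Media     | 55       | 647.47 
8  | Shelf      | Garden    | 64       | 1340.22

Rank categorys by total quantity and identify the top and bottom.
SELECT category, SUM(quantity)
FROM sales
GROUP BY category
ORDER BY SUM(quantity)

All groups:
  Furniture: 6
  Clothing: 11
  Garden: 87
  Media: 134
  Food: 145

Highest: Food (145)
Lowest: Furniture (6)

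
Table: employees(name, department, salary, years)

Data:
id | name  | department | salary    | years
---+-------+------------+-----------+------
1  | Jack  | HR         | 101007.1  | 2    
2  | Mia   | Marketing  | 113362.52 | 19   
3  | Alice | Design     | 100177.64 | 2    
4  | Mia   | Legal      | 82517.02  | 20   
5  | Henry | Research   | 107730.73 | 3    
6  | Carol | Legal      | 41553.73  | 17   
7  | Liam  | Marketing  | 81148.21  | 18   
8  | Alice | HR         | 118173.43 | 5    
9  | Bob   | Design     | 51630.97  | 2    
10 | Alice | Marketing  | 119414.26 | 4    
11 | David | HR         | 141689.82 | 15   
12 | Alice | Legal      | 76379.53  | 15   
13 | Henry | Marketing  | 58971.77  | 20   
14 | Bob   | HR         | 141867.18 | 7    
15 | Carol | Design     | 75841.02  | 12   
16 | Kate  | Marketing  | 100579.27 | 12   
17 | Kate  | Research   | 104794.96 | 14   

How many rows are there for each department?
SELECT department, COUNT(*) as count
FROM employees
GROUP BY department

Result:
  Design: 3
  HR: 4
  Legal: 3
  Marketing: 5
  Research: 2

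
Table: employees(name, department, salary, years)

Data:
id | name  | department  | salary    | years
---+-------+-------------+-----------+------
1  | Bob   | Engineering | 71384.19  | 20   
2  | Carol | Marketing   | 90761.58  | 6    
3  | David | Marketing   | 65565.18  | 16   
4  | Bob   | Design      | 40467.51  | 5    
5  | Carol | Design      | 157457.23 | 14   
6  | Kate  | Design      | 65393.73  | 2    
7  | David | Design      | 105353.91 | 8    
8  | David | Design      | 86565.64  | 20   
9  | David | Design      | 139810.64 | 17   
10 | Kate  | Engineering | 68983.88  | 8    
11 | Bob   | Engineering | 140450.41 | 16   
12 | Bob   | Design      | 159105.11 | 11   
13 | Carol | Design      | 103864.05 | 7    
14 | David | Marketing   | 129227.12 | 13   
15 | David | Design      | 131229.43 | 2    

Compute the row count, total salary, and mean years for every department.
SELECT department,
       COUNT(*) as cnt,
       SUM(salary) as total_salary,
       AVG(years) as avg_years
FROM employees
GROUP BY department

Result:
  Design: 9 records, 989247.25 total salary, 9.56 avg years
  Engineering: 3 records, 280818.48 total salary, 14.67 avg years
  Marketing: 3 records, 285553.88 total salary, 11.67 avg years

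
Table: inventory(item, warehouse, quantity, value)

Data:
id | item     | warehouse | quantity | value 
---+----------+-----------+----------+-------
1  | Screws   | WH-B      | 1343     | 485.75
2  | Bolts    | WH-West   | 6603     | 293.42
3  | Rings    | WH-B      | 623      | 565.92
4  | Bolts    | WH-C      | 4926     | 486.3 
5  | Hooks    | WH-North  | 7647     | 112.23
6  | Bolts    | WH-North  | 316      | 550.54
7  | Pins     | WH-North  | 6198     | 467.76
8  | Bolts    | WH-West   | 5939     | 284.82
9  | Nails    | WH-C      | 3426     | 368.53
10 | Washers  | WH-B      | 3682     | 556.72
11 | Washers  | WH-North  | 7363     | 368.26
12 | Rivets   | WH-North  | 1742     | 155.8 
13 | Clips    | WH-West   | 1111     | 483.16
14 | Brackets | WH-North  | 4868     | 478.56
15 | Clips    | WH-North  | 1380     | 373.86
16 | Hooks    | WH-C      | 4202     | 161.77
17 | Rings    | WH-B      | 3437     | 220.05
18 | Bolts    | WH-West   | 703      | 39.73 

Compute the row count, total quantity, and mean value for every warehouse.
SELECT warehouse,
       COUNT(*) as cnt,
       SUM(quantity) as total_quantity,
       AVG(value) as avg_value
FROM inventory
GROUP BY warehouse

Result:
  WH-B: 4 records, 9085 total quantity, 457.11 avg value
  WH-C: 3 records, 12554 total quantity, 338.87 avg value
  WH-North: 7 records, 29514 total quantity, 358.14 avg value
  WH-West: 4 records, 14356 total quantity, 275.28 avg value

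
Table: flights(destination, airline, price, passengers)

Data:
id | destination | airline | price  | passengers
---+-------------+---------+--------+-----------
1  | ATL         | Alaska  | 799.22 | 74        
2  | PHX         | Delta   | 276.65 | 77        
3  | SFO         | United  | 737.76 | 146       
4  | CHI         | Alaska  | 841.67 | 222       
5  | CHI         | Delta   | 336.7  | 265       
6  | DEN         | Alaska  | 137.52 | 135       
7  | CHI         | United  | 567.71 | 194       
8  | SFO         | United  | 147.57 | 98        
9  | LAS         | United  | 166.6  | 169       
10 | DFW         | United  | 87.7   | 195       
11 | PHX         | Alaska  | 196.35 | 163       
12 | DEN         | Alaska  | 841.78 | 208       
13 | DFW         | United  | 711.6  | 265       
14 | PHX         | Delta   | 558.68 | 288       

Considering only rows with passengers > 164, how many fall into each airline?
SELECT airline, COUNT(*)
FROM flights
WHERE passengers > 164
GROUP BY airline

Note: WHERE filters rows before grouping.

Result:
  Alaska: 2
  Delta: 2
  United: 4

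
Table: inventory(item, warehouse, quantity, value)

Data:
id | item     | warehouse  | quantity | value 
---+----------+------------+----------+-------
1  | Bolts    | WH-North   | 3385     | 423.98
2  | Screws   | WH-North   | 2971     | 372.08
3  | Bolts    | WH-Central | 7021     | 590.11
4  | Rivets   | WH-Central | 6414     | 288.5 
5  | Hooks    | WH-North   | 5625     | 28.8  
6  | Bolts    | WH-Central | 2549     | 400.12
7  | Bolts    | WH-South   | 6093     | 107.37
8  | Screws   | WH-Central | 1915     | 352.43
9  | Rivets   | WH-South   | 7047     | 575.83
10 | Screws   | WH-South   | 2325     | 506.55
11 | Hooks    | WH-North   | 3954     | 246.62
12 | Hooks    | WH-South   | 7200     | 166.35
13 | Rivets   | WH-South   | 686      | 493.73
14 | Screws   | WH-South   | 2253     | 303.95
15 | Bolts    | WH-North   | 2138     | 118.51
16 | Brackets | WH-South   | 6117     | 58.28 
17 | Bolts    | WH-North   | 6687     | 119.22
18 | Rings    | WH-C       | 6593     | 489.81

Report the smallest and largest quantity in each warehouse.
SELECT warehouse, MIN(quantity), MAX(quantity)
FROM inventory
GROUP BY warehouse

Result:
  WH-C: min=6593, max=6593
  WH-Central: min=1915, max=7021
  WH-North: min=2138, max=6687
  WH-South: min=686, max=7200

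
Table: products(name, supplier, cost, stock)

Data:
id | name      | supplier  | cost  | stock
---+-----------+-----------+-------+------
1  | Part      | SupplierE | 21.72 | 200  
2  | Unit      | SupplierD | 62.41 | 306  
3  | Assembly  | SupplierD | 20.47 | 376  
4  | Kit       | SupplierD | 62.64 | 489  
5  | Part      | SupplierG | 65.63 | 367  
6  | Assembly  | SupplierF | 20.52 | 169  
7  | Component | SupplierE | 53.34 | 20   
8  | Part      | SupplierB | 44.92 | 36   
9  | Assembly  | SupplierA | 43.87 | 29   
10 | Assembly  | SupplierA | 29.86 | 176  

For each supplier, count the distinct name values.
SELECT supplier, COUNT(DISTINCT name)
FROM products
GROUP BY supplier

Result:
  SupplierA: 1 distinct
  SupplierB: 1 distinct
  SupplierD: 3 distinct
  SupplierE: 2 distinct
  SupplierF: 1 distinct
  SupplierG: 1 distinct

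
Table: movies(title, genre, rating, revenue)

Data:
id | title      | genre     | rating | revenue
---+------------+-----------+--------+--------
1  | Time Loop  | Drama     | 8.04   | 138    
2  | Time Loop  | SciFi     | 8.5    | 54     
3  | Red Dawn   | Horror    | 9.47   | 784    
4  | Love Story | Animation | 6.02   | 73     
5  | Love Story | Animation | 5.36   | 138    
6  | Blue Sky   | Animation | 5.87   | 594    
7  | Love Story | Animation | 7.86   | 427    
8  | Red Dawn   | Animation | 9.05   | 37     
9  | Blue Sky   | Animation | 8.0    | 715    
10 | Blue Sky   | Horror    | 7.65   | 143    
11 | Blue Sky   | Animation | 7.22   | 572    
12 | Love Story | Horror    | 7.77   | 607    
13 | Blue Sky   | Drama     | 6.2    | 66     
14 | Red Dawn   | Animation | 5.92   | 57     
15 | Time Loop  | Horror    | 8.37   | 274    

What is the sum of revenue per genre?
SELECT genre, SUM(revenue) as result
FROM movies
GROUP BY genre

Result:
  Animation: 2613
  Drama: 204
  Horror: 1808
  SciFi: 54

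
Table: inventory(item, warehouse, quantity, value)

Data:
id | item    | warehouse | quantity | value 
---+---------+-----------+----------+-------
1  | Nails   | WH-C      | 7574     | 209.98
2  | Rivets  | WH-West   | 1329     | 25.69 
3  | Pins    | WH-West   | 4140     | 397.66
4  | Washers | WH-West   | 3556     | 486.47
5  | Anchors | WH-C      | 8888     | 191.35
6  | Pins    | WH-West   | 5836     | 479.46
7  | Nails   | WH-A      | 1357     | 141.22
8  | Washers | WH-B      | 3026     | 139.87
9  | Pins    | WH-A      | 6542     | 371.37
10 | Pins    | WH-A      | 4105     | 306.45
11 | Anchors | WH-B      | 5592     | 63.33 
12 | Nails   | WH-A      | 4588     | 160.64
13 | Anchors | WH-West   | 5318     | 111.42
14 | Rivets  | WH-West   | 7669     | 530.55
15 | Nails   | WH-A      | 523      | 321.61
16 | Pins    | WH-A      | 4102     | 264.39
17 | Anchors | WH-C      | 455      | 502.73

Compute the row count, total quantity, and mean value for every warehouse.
SELECT warehouse,
       COUNT(*) as cnt,
       SUM(quantity) as total_quantity,
       AVG(value) as avg_value
FROM inventory
GROUP BY warehouse

Result:
  WH-A: 6 records, 21217 total quantity, 260.95 avg value
  WH-B: 2 records, 8618 total quantity, 101.60 avg value
  WH-C: 3 records, 16917 total quantity, 301.35 avg value
  WH-West: 6 records, 27848 total quantity, 338.54 avg value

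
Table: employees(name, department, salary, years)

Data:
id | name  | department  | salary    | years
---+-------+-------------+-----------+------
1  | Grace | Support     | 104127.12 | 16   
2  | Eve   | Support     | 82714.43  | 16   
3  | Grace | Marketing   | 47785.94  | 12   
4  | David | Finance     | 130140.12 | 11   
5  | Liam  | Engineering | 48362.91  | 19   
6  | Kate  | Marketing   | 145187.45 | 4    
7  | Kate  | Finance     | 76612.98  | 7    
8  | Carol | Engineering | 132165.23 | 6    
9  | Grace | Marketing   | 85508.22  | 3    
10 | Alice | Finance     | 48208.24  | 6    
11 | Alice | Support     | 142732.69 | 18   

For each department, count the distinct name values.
SELECT department, COUNT(DISTINCT name)
FROM employees
GROUP BY department

Result:
  Engineering: 2 distinct
  Finance: 3 distinct
  Marketing: 2 distinct
  Support: 3 distinct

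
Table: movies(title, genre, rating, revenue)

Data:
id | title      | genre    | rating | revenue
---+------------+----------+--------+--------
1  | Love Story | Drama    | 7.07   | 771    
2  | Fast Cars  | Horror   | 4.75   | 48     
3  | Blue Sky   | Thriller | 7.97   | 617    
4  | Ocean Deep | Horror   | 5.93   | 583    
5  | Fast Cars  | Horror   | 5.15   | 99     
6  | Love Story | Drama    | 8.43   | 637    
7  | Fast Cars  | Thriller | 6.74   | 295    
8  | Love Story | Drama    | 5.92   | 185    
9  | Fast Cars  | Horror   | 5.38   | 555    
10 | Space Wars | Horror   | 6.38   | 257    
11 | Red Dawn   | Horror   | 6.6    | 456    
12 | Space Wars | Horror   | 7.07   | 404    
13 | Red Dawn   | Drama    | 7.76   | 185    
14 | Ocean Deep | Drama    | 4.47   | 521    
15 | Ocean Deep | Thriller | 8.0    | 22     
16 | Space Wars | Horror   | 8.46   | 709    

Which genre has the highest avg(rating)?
SELECT genre, AVG(rating) as val
FROM movies
GROUP BY genre
ORDER BY val DESC
LIMIT 1

Result: Thriller with avg(rating) = 7.57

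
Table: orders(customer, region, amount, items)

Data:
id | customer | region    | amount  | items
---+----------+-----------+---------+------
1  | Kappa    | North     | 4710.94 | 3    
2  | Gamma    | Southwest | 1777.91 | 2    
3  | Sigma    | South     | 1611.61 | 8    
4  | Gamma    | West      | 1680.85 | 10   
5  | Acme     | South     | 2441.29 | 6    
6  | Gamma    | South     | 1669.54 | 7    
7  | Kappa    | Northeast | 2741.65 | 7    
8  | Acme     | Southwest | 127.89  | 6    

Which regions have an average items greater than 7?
SELECT region, AVG(items)
FROM orders
GROUP BY region
HAVING AVG(items) > 7

Result:
  West: avg=10.00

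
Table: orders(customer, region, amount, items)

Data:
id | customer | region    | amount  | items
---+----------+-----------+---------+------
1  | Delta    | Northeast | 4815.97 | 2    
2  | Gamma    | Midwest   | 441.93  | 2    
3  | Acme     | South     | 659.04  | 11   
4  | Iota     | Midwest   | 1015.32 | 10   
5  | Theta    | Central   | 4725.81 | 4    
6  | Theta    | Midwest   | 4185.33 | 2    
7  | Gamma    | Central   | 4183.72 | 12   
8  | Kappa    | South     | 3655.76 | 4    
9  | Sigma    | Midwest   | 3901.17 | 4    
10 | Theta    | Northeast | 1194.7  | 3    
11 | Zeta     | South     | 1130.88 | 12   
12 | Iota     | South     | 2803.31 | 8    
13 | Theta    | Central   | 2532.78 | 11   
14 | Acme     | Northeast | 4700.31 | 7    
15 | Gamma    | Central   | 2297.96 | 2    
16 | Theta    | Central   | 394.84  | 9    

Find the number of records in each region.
SELECT region, COUNT(*) as count
FROM orders
GROUP BY region

Result:
  Central: 5
  Midwest: 4
  Northeast: 3
  South: 4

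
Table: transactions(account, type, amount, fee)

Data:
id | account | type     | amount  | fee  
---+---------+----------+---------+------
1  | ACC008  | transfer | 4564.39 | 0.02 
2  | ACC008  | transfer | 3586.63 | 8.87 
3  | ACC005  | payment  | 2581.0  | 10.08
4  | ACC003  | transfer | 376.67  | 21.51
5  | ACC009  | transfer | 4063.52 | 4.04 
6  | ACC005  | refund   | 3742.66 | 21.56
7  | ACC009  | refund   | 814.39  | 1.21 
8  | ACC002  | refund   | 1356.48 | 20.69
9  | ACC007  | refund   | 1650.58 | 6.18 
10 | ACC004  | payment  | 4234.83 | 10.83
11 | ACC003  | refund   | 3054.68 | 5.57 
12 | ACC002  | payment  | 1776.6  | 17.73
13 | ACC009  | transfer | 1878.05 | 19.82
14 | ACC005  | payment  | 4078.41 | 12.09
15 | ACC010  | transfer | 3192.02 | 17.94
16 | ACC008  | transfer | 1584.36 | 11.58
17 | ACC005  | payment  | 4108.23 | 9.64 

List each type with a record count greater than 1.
SELECT type, COUNT(*) as cnt
FROM transactions
GROUP BY type
HAVING COUNT(*) > 1

Result:
  payment: 5
  refund: 5
  transfer: 7

Note: HAVING filters groups after aggregation, WHERE filters rows before.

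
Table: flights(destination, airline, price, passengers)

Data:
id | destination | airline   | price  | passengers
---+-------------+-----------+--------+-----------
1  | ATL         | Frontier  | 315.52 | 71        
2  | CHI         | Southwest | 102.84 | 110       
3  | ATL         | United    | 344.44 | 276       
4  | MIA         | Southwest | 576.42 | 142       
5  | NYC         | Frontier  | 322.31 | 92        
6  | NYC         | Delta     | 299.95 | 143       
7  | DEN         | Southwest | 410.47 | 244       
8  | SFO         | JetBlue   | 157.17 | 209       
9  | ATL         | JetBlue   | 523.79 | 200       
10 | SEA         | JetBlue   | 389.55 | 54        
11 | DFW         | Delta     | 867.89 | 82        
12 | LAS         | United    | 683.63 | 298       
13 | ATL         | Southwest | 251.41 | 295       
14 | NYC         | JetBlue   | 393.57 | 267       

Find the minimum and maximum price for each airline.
SELECT airline, MIN(price), MAX(price)
FROM flights
GROUP BY airline

Result:
  Delta: min=299.95, max=867.89
  Frontier: min=315.52, max=322.31
  JetBlue: min=157.17, max=523.79
  Southwest: min=102.84, max=576.42
  United: min=344.44, max=683.63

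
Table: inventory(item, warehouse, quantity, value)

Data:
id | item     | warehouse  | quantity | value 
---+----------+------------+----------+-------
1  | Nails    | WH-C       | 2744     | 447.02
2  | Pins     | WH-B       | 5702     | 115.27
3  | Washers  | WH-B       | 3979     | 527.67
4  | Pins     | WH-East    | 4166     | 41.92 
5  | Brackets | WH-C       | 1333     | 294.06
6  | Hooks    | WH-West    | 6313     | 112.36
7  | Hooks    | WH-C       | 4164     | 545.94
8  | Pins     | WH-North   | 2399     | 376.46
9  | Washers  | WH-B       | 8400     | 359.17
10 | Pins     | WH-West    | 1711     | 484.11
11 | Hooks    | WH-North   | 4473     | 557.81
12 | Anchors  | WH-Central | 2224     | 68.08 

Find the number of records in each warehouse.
SELECT warehouse, COUNT(*) as count
FROM inventory
GROUP BY warehouse

Result:
  WH-B: 3
  WH-C: 3
  WH-Central: 1
  WH-East: 1
  WH-North: 2
  WH-West: 2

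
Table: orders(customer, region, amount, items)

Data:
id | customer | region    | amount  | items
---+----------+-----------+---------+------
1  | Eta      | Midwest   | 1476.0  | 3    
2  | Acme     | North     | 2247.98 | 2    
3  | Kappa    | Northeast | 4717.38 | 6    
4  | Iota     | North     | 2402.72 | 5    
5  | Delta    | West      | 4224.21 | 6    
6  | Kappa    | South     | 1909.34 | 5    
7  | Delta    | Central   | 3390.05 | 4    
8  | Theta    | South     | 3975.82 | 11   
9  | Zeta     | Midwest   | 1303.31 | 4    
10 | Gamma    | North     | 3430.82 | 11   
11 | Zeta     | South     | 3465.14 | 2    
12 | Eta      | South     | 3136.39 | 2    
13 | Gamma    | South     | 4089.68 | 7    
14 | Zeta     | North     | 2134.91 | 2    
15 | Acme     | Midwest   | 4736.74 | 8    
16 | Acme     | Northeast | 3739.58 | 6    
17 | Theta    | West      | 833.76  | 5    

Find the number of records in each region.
SELECT region, COUNT(*) as count
FROM orders
GROUP BY region

Result:
  Central: 1
  Midwest: 3
  North: 4
  Northeast: 2
  South: 5
  West: 2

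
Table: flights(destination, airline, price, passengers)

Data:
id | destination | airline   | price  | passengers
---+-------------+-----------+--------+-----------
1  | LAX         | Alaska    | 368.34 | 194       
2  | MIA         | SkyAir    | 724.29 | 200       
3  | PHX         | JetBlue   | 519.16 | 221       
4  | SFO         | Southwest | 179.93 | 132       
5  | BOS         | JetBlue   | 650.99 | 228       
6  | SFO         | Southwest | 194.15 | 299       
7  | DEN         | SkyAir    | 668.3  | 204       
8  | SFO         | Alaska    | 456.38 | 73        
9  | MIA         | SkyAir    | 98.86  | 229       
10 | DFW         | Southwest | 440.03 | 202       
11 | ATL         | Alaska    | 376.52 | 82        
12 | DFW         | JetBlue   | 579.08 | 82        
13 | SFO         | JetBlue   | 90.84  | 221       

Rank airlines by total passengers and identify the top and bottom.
SELECT airline, SUM(passengers)
FROM flights
GROUP BY airline
ORDER BY SUM(passengers)

All groups:
  Alaska: 349
  SkyAir: 633
  Southwest: 633
  JetBlue: 752

Highest: JetBlue (752)
Lowest: Alaska (349)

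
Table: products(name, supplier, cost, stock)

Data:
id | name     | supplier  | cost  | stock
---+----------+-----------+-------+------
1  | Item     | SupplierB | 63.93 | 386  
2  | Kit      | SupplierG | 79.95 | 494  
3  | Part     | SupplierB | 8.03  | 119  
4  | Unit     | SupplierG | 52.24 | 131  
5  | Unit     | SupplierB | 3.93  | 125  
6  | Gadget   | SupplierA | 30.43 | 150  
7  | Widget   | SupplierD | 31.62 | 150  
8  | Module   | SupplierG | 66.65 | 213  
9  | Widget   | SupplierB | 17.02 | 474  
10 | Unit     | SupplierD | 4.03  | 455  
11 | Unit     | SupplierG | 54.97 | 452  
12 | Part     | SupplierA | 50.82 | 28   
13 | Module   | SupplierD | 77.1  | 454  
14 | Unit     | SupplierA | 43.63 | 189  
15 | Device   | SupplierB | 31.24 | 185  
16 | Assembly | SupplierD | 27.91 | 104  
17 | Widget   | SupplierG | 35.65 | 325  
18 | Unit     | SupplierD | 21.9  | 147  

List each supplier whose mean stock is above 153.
SELECT supplier, AVG(stock)
FROM products
GROUP BY supplier
HAVING AVG(stock) > 153

Result:
  SupplierB: avg=257.80
  SupplierD: avg=262.00
  SupplierG: avg=323.00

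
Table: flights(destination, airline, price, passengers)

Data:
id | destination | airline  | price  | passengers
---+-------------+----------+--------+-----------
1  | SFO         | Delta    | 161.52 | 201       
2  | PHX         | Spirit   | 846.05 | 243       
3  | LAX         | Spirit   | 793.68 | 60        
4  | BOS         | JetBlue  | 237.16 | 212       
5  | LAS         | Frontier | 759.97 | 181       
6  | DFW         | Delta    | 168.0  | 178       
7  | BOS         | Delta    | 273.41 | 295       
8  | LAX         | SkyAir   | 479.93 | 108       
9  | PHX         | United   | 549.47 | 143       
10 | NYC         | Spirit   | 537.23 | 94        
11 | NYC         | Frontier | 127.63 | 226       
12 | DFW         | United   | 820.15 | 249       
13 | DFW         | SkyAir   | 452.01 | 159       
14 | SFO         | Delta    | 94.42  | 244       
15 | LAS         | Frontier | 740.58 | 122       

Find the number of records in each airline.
SELECT airline, COUNT(*) as count
FROM flights
GROUP BY airline

Result:
  Delta: 4
  Frontier: 3
  JetBlue: 1
  SkyAir: 2
  Spirit: 3
  United: 2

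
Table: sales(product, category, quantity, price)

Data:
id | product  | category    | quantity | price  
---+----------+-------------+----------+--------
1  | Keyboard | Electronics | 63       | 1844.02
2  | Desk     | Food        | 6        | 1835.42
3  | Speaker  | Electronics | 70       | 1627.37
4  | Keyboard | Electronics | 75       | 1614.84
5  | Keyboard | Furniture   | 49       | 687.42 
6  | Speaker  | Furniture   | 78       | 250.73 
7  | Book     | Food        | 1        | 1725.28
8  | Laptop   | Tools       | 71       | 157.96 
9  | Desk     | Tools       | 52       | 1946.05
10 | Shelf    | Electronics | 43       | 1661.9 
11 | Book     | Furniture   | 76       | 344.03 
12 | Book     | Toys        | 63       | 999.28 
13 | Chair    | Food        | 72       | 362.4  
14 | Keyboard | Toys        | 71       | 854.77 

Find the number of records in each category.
SELECT category, COUNT(*) as count
FROM sales
GROUP BY category

Result:
  Electronics: 4
  Food: 3
  Furniture: 3
  Tools: 2
  Toys: 2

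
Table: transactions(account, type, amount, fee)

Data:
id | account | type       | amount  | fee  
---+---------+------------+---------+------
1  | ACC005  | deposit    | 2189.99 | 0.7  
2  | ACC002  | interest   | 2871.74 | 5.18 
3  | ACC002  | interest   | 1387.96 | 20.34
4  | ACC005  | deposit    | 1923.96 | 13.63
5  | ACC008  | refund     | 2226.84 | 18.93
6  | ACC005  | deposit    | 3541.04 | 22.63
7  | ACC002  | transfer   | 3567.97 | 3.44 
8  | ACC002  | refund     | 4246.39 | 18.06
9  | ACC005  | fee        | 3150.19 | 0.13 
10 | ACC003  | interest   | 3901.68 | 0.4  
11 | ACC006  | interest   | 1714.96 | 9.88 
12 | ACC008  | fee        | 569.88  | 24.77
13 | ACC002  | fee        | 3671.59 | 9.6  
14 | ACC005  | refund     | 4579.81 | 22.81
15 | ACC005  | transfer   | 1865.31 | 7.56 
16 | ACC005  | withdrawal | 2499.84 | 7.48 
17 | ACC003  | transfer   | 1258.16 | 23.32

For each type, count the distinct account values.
SELECT type, COUNT(DISTINCT account)
FROM transactions
GROUP BY type

Result:
  deposit: 1 distinct
  fee: 3 distinct
  interest: 3 distinct
  refund: 3 distinct
  transfer: 3 distinct
  withdrawal: 1 distinct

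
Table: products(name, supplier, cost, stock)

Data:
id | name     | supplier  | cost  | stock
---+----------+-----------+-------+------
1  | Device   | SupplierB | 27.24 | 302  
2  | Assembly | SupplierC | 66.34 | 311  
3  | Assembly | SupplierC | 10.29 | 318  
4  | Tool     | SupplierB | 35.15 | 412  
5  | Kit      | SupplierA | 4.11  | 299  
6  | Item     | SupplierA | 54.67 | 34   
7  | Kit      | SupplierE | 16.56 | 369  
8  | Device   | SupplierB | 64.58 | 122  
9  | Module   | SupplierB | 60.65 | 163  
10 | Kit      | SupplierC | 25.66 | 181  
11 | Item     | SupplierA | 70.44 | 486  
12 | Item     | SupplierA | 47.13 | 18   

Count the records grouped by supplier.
SELECT supplier, COUNT(*) as count
FROM products
GROUP BY supplier

Result:
  SupplierA: 4
  SupplierB: 4
  SupplierC: 3
  SupplierE: 1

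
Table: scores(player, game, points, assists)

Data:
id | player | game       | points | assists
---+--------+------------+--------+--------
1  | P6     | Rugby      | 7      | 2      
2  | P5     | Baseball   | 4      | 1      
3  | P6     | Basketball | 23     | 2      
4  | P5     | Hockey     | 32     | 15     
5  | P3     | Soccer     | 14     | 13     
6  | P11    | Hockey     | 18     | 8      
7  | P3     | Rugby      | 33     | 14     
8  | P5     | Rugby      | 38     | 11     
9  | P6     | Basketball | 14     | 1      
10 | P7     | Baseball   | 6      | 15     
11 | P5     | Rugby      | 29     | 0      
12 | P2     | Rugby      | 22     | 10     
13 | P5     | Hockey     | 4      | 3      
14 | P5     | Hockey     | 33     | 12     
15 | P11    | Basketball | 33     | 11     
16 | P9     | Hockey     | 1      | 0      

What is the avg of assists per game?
SELECT game, AVG(assists) as result
FROM scores
GROUP BY game

Result:
  Baseball: 8.00
  Basketball: 4.67
  Hockey: 7.60
  Rugby: 7.40
  Soccer: 13.00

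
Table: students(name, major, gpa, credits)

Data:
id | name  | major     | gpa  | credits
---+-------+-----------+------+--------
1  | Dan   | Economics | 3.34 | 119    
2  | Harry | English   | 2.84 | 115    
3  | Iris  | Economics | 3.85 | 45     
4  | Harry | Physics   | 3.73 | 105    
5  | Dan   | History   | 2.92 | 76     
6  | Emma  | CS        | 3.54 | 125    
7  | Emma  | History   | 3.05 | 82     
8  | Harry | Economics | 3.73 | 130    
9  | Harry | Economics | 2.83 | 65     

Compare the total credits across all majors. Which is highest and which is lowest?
SELECT major, SUM(credits)
FROM students
GROUP BY major
ORDER BY SUM(credits)

All groups:
  Physics: 105
  English: 115
  CS: 125
  History: 158
  Economics: 359

Highest: Economics (359)
Lowest: Physics (105)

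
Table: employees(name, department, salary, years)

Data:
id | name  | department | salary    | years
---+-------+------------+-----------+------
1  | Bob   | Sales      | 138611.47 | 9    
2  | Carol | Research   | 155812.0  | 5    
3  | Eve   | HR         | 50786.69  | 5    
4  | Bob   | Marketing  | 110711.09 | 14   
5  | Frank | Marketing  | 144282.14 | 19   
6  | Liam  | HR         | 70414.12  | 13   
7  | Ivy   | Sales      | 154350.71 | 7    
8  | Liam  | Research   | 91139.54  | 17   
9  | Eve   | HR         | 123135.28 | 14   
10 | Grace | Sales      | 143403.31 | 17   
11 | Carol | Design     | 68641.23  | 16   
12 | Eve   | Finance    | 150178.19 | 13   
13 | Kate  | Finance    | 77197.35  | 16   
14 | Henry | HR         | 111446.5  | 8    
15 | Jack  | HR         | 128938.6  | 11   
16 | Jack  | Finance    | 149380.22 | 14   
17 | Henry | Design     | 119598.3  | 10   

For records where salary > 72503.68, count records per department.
SELECT department, COUNT(*)
FROM employees
WHERE salary > 72503.68
GROUP BY department

Note: WHERE filters rows before grouping.

Result:
  Design: 1
  Finance: 3
  HR: 3
  Marketing: 2
  Research: 2
  Sales: 3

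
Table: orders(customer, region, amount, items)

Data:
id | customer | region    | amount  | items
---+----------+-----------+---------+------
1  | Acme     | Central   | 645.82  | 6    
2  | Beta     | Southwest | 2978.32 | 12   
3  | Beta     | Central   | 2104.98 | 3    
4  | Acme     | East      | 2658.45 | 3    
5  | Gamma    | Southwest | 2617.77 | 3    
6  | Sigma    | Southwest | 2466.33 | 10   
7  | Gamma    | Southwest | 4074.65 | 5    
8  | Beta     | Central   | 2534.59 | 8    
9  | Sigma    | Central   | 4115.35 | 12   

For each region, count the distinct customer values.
SELECT region, COUNT(DISTINCT customer)
FROM orders
GROUP BY region

Result:
  Central: 3 distinct
  East: 1 distinct
  Southwest: 3 distinct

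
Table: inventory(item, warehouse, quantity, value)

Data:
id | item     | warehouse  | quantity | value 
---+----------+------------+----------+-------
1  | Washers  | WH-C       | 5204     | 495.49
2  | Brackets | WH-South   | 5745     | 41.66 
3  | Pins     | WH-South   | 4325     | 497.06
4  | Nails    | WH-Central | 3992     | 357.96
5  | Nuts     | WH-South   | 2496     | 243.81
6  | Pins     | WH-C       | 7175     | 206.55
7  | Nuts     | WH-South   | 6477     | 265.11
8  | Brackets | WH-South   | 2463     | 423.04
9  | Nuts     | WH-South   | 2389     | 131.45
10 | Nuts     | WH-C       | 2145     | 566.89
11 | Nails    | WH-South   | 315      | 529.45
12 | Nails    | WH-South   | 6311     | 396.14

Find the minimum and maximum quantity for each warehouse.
SELECT warehouse, MIN(quantity), MAX(quantity)
FROM inventory
GROUP BY warehouse

Result:
  WH-C: min=2145, max=7175
  WH-Central: min=3992, max=3992
  WH-South: min=315, max=6477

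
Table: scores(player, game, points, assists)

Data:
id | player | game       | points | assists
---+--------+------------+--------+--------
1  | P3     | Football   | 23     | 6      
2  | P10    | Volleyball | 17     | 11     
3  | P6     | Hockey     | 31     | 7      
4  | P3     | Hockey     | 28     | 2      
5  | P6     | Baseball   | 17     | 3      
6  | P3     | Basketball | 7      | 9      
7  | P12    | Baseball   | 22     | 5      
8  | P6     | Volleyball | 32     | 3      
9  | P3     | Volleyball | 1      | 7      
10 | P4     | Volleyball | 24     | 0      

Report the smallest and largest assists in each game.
SELECT game, MIN(assists), MAX(assists)
FROM scores
GROUP BY game

Result:
  Baseball: min=3, max=5
  Basketball: min=9, max=9
  Football: min=6, max=6
  Hockey: min=2, max=7
  Volleyball: min=0, max=11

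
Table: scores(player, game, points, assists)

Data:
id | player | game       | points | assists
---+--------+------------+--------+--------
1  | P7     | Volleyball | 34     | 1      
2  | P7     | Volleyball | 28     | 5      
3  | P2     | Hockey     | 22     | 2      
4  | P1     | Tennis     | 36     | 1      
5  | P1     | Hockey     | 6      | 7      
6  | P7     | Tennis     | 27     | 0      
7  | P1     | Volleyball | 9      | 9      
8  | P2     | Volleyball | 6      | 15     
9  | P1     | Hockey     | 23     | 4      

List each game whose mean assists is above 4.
SELECT game, AVG(assists)
FROM scores
GROUP BY game
HAVING AVG(assists) > 4

Result:
  Hockey: avg=4.33
  Volleyball: avg=7.50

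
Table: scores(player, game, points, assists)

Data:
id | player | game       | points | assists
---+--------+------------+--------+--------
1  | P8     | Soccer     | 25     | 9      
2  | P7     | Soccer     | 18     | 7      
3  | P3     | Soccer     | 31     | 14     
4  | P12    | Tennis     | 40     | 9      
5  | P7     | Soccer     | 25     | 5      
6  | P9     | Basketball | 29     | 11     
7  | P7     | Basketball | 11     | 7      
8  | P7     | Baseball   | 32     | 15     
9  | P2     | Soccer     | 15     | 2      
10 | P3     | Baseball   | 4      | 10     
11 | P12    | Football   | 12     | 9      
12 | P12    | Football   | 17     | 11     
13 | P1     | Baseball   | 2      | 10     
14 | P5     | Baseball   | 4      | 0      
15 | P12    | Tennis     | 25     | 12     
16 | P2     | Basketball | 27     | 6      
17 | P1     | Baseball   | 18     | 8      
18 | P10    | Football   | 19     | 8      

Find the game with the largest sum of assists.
SELECT game, SUM(assists) as val
FROM scores
GROUP BY game
ORDER BY val DESC
LIMIT 1

Result: Baseball with sum(assists) = 43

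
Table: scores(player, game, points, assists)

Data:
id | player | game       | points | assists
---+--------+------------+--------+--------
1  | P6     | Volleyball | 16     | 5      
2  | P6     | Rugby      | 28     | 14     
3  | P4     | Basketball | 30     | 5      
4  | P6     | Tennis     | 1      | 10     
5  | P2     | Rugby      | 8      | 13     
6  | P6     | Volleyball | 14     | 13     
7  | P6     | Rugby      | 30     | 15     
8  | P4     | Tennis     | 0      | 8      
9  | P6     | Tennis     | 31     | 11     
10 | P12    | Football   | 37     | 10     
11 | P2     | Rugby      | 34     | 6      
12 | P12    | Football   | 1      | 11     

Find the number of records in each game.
SELECT game, COUNT(*) as count
FROM scores
GROUP BY game

Result:
  Basketball: 1
  Football: 2
  Rugby: 4
  Tennis: 3
  Volleyball: 2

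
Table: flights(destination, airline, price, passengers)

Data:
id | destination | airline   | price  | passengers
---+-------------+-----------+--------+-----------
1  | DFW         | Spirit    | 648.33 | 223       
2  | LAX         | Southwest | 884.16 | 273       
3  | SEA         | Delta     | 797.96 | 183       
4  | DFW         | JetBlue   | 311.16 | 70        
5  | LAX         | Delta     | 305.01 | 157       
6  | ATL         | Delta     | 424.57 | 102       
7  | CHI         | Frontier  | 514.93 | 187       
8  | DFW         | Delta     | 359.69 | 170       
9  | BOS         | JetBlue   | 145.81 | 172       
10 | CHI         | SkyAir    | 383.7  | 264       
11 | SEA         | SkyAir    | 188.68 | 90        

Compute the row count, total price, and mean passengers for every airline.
SELECT airline,
       COUNT(*) as cnt,
       SUM(price) as total_price,
       AVG(passengers) as avg_passengers
FROM flights
GROUP BY airline

Result:
  Delta: 4 records, 1887.23 total price, 153.00 avg passengers
  Frontier: 1 records, 514.93 total price, 187.00 avg passengers
  JetBlue: 2 records, 456.97 total price, 121.00 avg passengers
  SkyAir: 2 records, 572.38 total price, 177.00 avg passengers
  Southwest: 1 records, 884.16 total price, 273.00 avg passengers
  Spirit: 1 records, 648.33 total price, 223.00 avg passengers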